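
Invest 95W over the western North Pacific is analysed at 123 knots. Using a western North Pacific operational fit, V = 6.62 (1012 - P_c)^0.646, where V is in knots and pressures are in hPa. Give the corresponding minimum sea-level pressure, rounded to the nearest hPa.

920 hPa

ΔP = (V / 6.62)^(1/0.646) = (123/6.62)^1.548.
123/6.62 = 18.580; 18.580^1.548 ≈ 92.14 hPa.
P_c = 1012 − 92.14 = 919.86 ≈ 920 hPa.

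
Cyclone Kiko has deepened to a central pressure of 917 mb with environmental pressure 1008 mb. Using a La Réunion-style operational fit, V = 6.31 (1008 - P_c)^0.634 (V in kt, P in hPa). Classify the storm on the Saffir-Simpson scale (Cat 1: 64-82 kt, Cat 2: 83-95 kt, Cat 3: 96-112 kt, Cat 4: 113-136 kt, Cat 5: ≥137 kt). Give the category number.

3

ΔP = 1008 − 917 = 91 mb.
V ≈ 6.31 × 91^0.634 = 6.31 × 17.46 ≈ 110 kt.
110 kt falls in the Category 3 band.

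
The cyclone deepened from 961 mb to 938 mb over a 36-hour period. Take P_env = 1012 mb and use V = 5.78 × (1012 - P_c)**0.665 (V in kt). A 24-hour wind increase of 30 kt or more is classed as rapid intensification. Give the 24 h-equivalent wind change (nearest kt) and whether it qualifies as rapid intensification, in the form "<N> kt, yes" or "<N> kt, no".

V₁: ΔP = 51, V ≈ 5.78 × 51^0.665 ≈ 78.97 kt.
V₂: ΔP = 74, V ≈ 5.78 × 74^0.665 ≈ 101.15 kt.
ΔV over 36 h = 22.18 kt → 24 h equivalent = 22.18 × 24/36 ≈ 14.79 kt.
15 kt < 30 kt ⇒ not rapid intensification.

15 kt, no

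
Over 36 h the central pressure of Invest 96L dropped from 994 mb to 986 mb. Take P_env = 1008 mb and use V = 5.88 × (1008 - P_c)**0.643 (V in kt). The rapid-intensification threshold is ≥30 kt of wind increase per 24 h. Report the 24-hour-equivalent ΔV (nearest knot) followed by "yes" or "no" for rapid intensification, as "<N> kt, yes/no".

V₁: ΔP = 14, V ≈ 5.88 × 14^0.643 ≈ 32.09 kt.
V₂: ΔP = 22, V ≈ 5.88 × 22^0.643 ≈ 42.91 kt.
ΔV over 36 h = 10.82 kt → 24 h equivalent = 10.82 × 24/36 ≈ 7.21 kt.
7 kt < 30 kt ⇒ not rapid intensification.

7 kt, no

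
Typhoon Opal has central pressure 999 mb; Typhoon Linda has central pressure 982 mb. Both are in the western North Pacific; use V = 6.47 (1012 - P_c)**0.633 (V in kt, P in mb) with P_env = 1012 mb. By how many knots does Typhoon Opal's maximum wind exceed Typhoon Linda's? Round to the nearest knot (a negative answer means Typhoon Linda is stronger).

Typhoon Opal: ΔP = 13; V ≈ 6.47 × 13^0.633 ≈ 32.81 kt.
Typhoon Linda: ΔP = 30; V ≈ 6.47 × 30^0.633 ≈ 55.71 kt.
Difference ≈ 32.81 − 55.71 = -22.90 → -23 kt.

-23 kt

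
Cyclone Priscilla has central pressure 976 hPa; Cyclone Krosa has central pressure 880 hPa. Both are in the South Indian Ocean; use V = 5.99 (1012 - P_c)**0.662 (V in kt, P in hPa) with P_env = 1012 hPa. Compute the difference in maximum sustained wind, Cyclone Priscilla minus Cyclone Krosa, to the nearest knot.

Cyclone Priscilla: ΔP = 36; V ≈ 5.99 × 36^0.662 ≈ 64.22 kt.
Cyclone Krosa: ΔP = 132; V ≈ 5.99 × 132^0.662 ≈ 151.79 kt.
Difference ≈ 64.22 − 151.79 = -87.57 → -88 kt.

-88 kt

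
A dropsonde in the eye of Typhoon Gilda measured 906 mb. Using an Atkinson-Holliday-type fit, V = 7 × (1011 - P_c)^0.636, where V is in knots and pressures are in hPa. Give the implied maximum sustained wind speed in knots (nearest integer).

135 kt

ΔP = 1011 − 906 = 105 mb.
105^0.636 ≈ 19.296.
V ≈ 7 × 19.296 ≈ 135.1 kt.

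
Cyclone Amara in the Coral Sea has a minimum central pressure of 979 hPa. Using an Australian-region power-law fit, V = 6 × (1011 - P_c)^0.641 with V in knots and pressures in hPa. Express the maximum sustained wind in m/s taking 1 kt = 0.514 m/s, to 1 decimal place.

28.4 m/s

ΔP = 1011 − 979 = 32 hPa.
V ≈ 6 × 32^0.641 = 6 × 9.221 ≈ 55.329 kt.
55.329 × 0.514 ≈ 28.44 m/s → 28.4 m/s.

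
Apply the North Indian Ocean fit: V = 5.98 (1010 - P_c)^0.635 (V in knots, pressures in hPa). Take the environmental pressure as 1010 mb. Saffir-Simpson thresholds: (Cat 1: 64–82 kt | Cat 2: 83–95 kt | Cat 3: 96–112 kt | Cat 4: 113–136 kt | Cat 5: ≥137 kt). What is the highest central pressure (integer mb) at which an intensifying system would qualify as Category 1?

968 mb

Category 1 begins at V = 64 kt.
Required ΔP = (64/5.98)^(1/0.635) = 10.702^1.575 ≈ 41.80 mb.
P_c ≤ 1010 − 41.80 = 968.20, so the highest integer P_c is 968 mb.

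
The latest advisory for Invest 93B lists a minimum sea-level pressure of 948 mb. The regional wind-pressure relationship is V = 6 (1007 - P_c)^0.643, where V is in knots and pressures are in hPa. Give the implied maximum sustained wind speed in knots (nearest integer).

ΔP = 1007 − 948 = 59 mb.
59^0.643 ≈ 13.761.
V ≈ 6 × 13.761 ≈ 82.6 kt.

83 kt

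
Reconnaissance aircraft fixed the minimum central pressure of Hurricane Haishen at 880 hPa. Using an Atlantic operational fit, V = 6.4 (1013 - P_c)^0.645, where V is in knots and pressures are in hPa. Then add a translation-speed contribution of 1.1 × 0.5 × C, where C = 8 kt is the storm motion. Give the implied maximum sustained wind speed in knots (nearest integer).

ΔP = 1013 − 880 = 133 hPa.
133^0.645 ≈ 23.436.
V ≈ 6.4 × 23.436 ≈ 150.0 kt.
Translation term: 1.1 × 0.5 × 8 = 4.4 kt.
Corrected V ≈ 154.4 kt → 154 kt.

154 kt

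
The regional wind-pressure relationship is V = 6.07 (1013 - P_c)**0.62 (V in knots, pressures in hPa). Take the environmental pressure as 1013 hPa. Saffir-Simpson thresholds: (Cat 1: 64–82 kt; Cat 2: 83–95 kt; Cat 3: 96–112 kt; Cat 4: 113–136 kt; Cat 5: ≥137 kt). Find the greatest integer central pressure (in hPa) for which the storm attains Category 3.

927 hPa

Category 3 begins at V = 96 kt.
Required ΔP = (96/6.07)^(1/0.62) = 15.815^1.613 ≈ 85.90 hPa.
P_c ≤ 1013 − 85.90 = 927.10, so the highest integer P_c is 927 hPa.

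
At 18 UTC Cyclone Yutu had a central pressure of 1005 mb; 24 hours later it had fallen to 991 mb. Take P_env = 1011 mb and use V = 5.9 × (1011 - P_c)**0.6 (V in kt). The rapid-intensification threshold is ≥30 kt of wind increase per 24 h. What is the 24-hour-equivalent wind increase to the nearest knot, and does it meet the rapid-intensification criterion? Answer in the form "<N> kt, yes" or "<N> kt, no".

V₁: ΔP = 6, V ≈ 5.9 × 6^0.6 ≈ 17.29 kt.
V₂: ΔP = 20, V ≈ 5.9 × 20^0.6 ≈ 35.60 kt.
ΔV over 24 h = 18.31 kt → 24 h equivalent = 18.31 × 24/24 ≈ 18.31 kt.
18 kt < 30 kt ⇒ not rapid intensification.

18 kt, no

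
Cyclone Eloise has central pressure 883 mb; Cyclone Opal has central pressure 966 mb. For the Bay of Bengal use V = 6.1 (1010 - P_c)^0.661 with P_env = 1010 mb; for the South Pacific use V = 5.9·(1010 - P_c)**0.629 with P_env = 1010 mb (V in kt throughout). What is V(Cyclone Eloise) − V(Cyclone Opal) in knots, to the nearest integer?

86 kt

Cyclone Eloise: ΔP = 127; V ≈ 6.1 × 127^0.661 ≈ 149.95 kt.
Cyclone Opal: ΔP = 44; V ≈ 5.9 × 44^0.629 ≈ 63.77 kt.
Difference ≈ 149.95 − 63.77 = 86.18 → 86 kt.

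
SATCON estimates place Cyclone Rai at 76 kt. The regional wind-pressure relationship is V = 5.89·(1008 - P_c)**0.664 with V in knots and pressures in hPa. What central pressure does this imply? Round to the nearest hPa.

961 hPa

ΔP = (V / 5.89)^(1/0.664) = (76/5.89)^1.506.
76/5.89 = 12.903; 12.903^1.506 ≈ 47.07 hPa.
P_c = 1008 − 47.07 = 960.93 ≈ 961 hPa.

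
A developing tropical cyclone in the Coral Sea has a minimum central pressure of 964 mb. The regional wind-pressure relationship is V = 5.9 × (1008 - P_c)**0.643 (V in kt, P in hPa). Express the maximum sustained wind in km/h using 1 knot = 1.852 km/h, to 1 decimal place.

ΔP = 1008 − 964 = 44 mb.
V ≈ 5.9 × 44^0.643 = 5.9 × 11.396 ≈ 67.234 kt.
67.234 × 1.852 ≈ 124.52 km/h → 124.5 km/h.

124.5 km/h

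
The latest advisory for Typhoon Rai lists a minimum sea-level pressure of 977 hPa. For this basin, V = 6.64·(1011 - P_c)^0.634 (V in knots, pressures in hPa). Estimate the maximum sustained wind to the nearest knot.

62 kt

ΔP = 1011 − 977 = 34 hPa.
34^0.634 ≈ 9.353.
V ≈ 6.64 × 9.353 ≈ 62.1 kt.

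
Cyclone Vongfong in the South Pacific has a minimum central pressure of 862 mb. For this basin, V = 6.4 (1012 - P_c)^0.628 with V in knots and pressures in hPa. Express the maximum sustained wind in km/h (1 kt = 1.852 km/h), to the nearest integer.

ΔP = 1012 − 862 = 150 mb.
V ≈ 6.4 × 150^0.628 = 6.4 × 23.259 ≈ 148.856 kt.
148.856 × 1.852 ≈ 275.68 km/h → 276 km/h.

276 km/h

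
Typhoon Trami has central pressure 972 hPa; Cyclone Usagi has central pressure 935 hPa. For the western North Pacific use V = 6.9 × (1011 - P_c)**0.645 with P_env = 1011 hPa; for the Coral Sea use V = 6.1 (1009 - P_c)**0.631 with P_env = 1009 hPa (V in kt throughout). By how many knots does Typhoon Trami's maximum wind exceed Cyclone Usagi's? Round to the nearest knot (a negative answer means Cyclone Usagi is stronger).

-19 kt

Typhoon Trami: ΔP = 39; V ≈ 6.9 × 39^0.645 ≈ 73.30 kt.
Cyclone Usagi: ΔP = 74; V ≈ 6.1 × 74^0.631 ≈ 92.22 kt.
Difference ≈ 73.30 − 92.22 = -18.92 → -19 kt.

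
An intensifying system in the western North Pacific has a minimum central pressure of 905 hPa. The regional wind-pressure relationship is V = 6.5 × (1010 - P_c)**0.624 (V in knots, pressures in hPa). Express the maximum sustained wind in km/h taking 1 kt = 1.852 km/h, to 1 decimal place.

ΔP = 1010 − 905 = 105 hPa.
V ≈ 6.5 × 105^0.624 = 6.5 × 18.248 ≈ 118.614 kt.
118.614 × 1.852 ≈ 219.67 km/h → 219.7 km/h.

219.7 km/h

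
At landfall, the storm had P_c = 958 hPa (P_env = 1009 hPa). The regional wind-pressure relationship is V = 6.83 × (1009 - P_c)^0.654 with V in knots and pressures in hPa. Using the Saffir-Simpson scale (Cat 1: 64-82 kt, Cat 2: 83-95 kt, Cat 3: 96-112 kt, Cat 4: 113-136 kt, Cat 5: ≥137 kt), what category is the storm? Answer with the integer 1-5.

2

ΔP = 1009 − 958 = 51 hPa.
V ≈ 6.83 × 51^0.654 = 6.83 × 13.08 ≈ 89 kt.
89 kt falls in the Category 2 band.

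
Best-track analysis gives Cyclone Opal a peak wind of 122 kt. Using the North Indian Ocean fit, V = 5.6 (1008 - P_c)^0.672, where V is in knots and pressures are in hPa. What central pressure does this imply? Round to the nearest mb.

ΔP = (V / 5.6)^(1/0.672) = (122/5.6)^1.488.
122/5.6 = 21.786; 21.786^1.488 ≈ 98.02 mb.
P_c = 1008 − 98.02 = 909.98 ≈ 910 mb.

910 mb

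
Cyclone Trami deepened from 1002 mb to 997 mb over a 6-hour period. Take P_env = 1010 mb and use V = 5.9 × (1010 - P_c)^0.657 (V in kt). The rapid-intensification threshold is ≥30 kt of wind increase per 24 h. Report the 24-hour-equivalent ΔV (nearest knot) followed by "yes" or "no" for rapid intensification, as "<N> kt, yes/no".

35 kt, yes

V₁: ΔP = 8, V ≈ 5.9 × 8^0.657 ≈ 23.13 kt.
V₂: ΔP = 13, V ≈ 5.9 × 13^0.657 ≈ 31.82 kt.
ΔV over 6 h = 8.69 kt → 24 h equivalent = 8.69 × 24/6 ≈ 34.76 kt.
35 kt ≥ 30 kt ⇒ rapid intensification.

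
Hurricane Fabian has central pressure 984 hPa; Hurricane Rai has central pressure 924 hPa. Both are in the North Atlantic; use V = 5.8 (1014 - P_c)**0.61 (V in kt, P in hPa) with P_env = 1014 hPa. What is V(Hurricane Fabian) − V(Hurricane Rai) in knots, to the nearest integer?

Hurricane Fabian: ΔP = 30; V ≈ 5.8 × 30^0.61 ≈ 46.18 kt.
Hurricane Rai: ΔP = 90; V ≈ 5.8 × 90^0.61 ≈ 90.26 kt.
Difference ≈ 46.18 − 90.26 = -44.08 → -44 kt.

-44 kt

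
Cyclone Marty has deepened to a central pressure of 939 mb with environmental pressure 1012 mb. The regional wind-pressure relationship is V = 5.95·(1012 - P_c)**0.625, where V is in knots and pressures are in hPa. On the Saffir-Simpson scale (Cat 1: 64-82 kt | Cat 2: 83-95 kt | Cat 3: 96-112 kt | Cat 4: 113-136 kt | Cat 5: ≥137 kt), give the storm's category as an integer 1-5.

ΔP = 1012 − 939 = 73 mb.
V ≈ 5.95 × 73^0.625 = 5.95 × 14.61 ≈ 87 kt.
87 kt falls in the Category 2 band.

2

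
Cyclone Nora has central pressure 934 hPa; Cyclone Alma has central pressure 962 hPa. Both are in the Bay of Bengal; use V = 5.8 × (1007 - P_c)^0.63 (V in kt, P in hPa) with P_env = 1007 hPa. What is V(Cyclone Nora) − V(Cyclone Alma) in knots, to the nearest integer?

Cyclone Nora: ΔP = 73; V ≈ 5.8 × 73^0.63 ≈ 86.56 kt.
Cyclone Alma: ΔP = 45; V ≈ 5.8 × 45^0.63 ≈ 63.82 kt.
Difference ≈ 86.56 − 63.82 = 22.74 → 23 kt.

23 kt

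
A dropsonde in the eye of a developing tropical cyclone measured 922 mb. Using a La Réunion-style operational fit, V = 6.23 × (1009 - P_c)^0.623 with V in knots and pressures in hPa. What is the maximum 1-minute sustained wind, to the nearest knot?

ΔP = 1009 − 922 = 87 mb.
87^0.623 ≈ 16.156.
V ≈ 6.23 × 16.156 ≈ 100.6 kt.

101 kt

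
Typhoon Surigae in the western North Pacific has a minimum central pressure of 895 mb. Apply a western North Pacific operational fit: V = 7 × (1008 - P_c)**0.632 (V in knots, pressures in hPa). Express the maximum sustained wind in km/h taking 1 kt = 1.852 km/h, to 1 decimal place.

257.2 km/h

ΔP = 1008 − 895 = 113 mb.
V ≈ 7 × 113^0.632 = 7 × 19.840 ≈ 138.881 kt.
138.881 × 1.852 ≈ 257.21 km/h → 257.2 km/h.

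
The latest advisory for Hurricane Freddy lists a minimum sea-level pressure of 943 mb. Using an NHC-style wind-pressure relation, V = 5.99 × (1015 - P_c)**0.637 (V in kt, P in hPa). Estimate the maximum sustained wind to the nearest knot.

91 kt

ΔP = 1015 − 943 = 72 mb.
72^0.637 ≈ 15.245.
V ≈ 5.99 × 15.245 ≈ 91.3 kt.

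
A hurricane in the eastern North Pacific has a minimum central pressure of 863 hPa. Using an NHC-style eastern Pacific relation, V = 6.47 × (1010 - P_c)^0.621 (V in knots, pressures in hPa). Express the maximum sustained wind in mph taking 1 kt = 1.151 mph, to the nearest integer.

165 mph

ΔP = 1010 − 863 = 147 hPa.
V ≈ 6.47 × 147^0.621 = 6.47 × 22.177 ≈ 143.486 kt.
143.486 × 1.151 ≈ 165.15 mph → 165 mph.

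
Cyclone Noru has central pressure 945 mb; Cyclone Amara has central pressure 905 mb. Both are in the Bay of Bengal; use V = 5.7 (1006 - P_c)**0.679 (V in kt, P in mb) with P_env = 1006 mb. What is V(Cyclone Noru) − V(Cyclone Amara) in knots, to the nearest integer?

Cyclone Noru: ΔP = 61; V ≈ 5.7 × 61^0.679 ≈ 92.92 kt.
Cyclone Amara: ΔP = 101; V ≈ 5.7 × 101^0.679 ≈ 130.86 kt.
Difference ≈ 92.92 − 130.86 = -37.94 → -38 kt.

-38 kt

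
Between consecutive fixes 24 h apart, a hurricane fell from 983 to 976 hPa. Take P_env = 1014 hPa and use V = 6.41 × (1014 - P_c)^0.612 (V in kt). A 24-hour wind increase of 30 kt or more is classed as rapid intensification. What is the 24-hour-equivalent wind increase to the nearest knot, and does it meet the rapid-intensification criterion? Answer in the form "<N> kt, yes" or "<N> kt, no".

7 kt, no

V₁: ΔP = 31, V ≈ 6.41 × 31^0.612 ≈ 52.43 kt.
V₂: ΔP = 38, V ≈ 6.41 × 38^0.612 ≈ 59.39 kt.
ΔV over 24 h = 6.96 kt → 24 h equivalent = 6.96 × 24/24 ≈ 6.96 kt.
7 kt < 30 kt ⇒ not rapid intensification.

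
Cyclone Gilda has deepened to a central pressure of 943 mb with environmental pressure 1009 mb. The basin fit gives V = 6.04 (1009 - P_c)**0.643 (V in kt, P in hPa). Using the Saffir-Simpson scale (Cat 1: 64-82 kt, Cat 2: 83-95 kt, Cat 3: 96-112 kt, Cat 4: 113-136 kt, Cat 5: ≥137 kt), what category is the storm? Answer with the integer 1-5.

ΔP = 1009 − 943 = 66 mb.
V ≈ 6.04 × 66^0.643 = 6.04 × 14.79 ≈ 89 kt.
89 kt falls in the Category 2 band.

2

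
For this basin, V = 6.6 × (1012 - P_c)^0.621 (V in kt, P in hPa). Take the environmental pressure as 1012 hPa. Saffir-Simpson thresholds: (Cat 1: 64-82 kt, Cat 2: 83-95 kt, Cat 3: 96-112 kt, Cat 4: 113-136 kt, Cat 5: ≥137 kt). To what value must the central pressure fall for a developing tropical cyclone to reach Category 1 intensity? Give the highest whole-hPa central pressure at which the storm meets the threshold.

973 hPa

Category 1 begins at V = 64 kt.
Required ΔP = (64/6.6)^(1/0.621) = 9.697^1.610 ≈ 38.80 hPa.
P_c ≤ 1012 − 38.80 = 973.20, so the highest integer P_c is 973 hPa.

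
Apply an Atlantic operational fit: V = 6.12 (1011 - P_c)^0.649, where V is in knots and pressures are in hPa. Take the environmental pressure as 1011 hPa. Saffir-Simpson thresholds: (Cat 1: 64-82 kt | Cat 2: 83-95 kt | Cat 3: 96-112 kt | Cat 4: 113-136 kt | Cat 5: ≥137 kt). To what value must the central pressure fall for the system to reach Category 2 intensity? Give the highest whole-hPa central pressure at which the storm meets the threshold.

955 hPa

Category 2 begins at V = 83 kt.
Required ΔP = (83/6.12)^(1/0.649) = 13.562^1.541 ≈ 55.56 hPa.
P_c ≤ 1011 − 55.56 = 955.44, so the highest integer P_c is 955 hPa.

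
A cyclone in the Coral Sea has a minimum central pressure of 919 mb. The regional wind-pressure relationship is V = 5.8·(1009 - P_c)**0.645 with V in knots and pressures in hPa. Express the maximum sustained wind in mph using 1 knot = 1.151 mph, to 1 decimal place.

121.6 mph

ΔP = 1009 − 919 = 90 mb.
V ≈ 5.8 × 90^0.645 = 5.8 × 18.217 ≈ 105.661 kt.
105.661 × 1.151 ≈ 121.62 mph → 121.6 mph.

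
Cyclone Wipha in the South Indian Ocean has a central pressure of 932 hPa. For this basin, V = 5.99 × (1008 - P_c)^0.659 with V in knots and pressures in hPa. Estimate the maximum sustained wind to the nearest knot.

104 kt

ΔP = 1008 − 932 = 76 hPa.
76^0.659 ≈ 17.356.
V ≈ 5.99 × 17.356 ≈ 104.0 kt.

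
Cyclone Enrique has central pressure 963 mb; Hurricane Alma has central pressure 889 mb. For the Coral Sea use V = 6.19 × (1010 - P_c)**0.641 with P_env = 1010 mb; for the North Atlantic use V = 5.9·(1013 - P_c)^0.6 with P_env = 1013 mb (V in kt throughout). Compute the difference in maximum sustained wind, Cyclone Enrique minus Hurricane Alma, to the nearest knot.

Cyclone Enrique: ΔP = 47; V ≈ 6.19 × 47^0.641 ≈ 73.03 kt.
Hurricane Alma: ΔP = 124; V ≈ 5.9 × 124^0.6 ≈ 106.39 kt.
Difference ≈ 73.03 − 106.39 = -33.36 → -33 kt.

-33 kt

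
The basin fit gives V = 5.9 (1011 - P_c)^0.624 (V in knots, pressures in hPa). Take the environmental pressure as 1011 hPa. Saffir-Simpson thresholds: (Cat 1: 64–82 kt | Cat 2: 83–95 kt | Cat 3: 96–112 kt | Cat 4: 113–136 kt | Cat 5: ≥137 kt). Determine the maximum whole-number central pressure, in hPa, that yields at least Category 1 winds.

965 hPa

Category 1 begins at V = 64 kt.
Required ΔP = (64/5.9)^(1/0.624) = 10.847^1.603 ≈ 45.62 hPa.
P_c ≤ 1011 − 45.62 = 965.38, so the highest integer P_c is 965 hPa.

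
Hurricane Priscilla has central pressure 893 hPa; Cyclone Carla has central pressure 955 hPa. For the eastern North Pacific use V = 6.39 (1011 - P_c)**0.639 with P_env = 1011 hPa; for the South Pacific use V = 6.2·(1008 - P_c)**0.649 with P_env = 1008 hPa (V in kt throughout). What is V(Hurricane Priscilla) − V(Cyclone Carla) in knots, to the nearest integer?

53 kt

Hurricane Priscilla: ΔP = 118; V ≈ 6.39 × 118^0.639 ≈ 134.72 kt.
Cyclone Carla: ΔP = 53; V ≈ 6.2 × 53^0.649 ≈ 81.55 kt.
Difference ≈ 134.72 − 81.55 = 53.17 → 53 kt.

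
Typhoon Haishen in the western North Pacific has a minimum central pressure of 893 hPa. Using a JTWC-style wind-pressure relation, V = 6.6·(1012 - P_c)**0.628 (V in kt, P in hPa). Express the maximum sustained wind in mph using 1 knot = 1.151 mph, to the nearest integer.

153 mph

ΔP = 1012 − 893 = 119 hPa.
V ≈ 6.6 × 119^0.628 = 6.6 × 20.111 ≈ 132.736 kt.
132.736 × 1.151 ≈ 152.78 mph → 153 mph.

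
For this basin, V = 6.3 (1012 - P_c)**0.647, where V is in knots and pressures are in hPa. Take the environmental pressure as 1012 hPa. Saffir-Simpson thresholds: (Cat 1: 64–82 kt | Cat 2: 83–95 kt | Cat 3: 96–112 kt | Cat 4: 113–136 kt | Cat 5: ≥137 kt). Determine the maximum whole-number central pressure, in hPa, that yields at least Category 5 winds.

Category 5 begins at V = 137 kt.
Required ΔP = (137/6.3)^(1/0.647) = 21.746^1.546 ≈ 116.69 hPa.
P_c ≤ 1012 − 116.69 = 895.31, so the highest integer P_c is 895 hPa.

895 hPa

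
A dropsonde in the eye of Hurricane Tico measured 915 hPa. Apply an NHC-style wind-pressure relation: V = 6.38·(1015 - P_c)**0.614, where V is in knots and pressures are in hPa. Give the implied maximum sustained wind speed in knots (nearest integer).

108 kt

ΔP = 1015 − 915 = 100 hPa.
100^0.614 ≈ 16.904.
V ≈ 6.38 × 16.904 ≈ 107.9 kt.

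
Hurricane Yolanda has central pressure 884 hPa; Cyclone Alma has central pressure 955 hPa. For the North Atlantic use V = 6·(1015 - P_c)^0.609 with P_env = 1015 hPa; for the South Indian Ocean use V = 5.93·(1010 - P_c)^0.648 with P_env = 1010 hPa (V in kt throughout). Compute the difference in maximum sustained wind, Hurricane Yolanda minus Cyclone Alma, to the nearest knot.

Hurricane Yolanda: ΔP = 131; V ≈ 6 × 131^0.609 ≈ 116.83 kt.
Cyclone Alma: ΔP = 55; V ≈ 5.93 × 55^0.648 ≈ 79.58 kt.
Difference ≈ 116.83 − 79.58 = 37.25 → 37 kt.

37 kt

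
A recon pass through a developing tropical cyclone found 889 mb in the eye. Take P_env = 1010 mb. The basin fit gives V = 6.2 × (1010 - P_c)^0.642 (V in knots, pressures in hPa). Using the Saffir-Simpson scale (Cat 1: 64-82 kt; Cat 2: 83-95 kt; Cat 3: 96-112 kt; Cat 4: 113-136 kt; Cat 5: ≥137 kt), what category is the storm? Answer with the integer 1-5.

ΔP = 1010 − 889 = 121 mb.
V ≈ 6.2 × 121^0.642 = 6.2 × 21.73 ≈ 135 kt.
135 kt falls in the Category 4 band.

4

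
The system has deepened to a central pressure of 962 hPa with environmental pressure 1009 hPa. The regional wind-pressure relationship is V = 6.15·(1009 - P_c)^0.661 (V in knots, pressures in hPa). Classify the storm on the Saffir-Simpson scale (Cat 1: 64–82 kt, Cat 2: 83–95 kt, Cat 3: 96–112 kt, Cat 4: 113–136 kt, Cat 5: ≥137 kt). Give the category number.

1

ΔP = 1009 − 962 = 47 hPa.
V ≈ 6.15 × 47^0.661 = 6.15 × 12.74 ≈ 78 kt.
78 kt falls in the Category 1 band.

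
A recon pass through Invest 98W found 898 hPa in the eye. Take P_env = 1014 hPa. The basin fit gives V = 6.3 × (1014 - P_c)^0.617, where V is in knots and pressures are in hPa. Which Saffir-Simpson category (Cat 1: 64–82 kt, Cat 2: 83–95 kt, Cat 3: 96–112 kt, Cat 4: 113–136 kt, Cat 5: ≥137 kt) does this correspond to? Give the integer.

ΔP = 1014 − 898 = 116 hPa.
V ≈ 6.3 × 116^0.617 = 6.3 × 18.78 ≈ 118 kt.
118 kt falls in the Category 4 band.

4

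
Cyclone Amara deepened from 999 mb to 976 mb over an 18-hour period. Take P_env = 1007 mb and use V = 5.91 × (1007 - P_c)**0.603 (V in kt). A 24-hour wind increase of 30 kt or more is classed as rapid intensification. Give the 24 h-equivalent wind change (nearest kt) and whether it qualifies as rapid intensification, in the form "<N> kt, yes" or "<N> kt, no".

V₁: ΔP = 8, V ≈ 5.91 × 8^0.603 ≈ 20.71 kt.
V₂: ΔP = 31, V ≈ 5.91 × 31^0.603 ≈ 46.87 kt.
ΔV over 18 h = 26.16 kt → 24 h equivalent = 26.16 × 24/18 ≈ 34.88 kt.
35 kt ≥ 30 kt ⇒ rapid intensification.

35 kt, yes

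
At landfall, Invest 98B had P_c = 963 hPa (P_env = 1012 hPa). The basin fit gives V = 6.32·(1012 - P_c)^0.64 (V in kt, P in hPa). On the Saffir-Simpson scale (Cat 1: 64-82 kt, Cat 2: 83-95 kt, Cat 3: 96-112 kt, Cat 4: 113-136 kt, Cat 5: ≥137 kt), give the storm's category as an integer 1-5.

ΔP = 1012 − 963 = 49 hPa.
V ≈ 6.32 × 49^0.64 = 6.32 × 12.07 ≈ 76 kt.
76 kt falls in the Category 1 band.

1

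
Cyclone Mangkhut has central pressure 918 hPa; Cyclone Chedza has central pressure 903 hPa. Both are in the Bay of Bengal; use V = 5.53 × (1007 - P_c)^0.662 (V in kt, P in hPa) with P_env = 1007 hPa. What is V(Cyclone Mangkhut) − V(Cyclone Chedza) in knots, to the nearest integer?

-12 kt

Cyclone Mangkhut: ΔP = 89; V ≈ 5.53 × 89^0.662 ≈ 107.95 kt.
Cyclone Chedza: ΔP = 104; V ≈ 5.53 × 104^0.662 ≈ 119.67 kt.
Difference ≈ 107.95 − 119.67 = -11.72 → -12 kt.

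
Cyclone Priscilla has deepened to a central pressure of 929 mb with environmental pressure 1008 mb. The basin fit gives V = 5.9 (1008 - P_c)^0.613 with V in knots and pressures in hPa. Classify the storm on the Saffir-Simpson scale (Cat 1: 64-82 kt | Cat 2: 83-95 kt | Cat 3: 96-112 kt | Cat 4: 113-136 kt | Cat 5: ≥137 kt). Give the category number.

ΔP = 1008 − 929 = 79 mb.
V ≈ 5.9 × 79^0.613 = 5.9 × 14.56 ≈ 86 kt.
86 kt falls in the Category 2 band.

2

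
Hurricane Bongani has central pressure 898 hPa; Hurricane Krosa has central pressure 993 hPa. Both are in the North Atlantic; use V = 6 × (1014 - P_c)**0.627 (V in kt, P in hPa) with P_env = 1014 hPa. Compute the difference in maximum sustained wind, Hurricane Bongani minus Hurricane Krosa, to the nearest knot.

Hurricane Bongani: ΔP = 116; V ≈ 6 × 116^0.627 ≈ 118.19 kt.
Hurricane Krosa: ΔP = 21; V ≈ 6 × 21^0.627 ≈ 40.47 kt.
Difference ≈ 118.19 − 40.47 = 77.72 → 78 kt.

78 kt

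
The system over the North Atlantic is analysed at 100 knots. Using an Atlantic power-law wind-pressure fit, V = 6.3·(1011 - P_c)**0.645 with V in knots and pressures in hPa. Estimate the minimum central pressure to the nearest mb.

938 mb

ΔP = (V / 6.3)^(1/0.645) = (100/6.3)^1.550.
100/6.3 = 15.873; 15.873^1.550 ≈ 72.69 mb.
P_c = 1011 − 72.69 = 938.31 ≈ 938 mb.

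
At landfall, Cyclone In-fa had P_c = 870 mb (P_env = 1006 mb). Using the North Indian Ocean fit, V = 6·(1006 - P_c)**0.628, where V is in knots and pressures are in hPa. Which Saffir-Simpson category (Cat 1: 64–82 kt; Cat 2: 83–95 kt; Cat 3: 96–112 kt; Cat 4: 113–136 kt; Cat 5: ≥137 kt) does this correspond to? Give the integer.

ΔP = 1006 − 870 = 136 mb.
V ≈ 6 × 136^0.628 = 6 × 21.87 ≈ 131 kt.
131 kt falls in the Category 4 band.

4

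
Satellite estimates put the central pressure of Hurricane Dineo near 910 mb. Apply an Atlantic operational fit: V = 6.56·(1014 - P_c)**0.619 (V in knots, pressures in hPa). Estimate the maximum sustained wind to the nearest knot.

116 kt

ΔP = 1014 − 910 = 104 mb.
104^0.619 ≈ 17.723.
V ≈ 6.56 × 17.723 ≈ 116.3 kt.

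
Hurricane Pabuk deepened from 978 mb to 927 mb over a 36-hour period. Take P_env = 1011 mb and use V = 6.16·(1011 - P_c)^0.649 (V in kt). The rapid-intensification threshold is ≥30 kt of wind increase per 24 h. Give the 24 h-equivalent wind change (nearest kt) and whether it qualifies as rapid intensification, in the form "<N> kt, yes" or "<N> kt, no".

V₁: ΔP = 33, V ≈ 6.16 × 33^0.649 ≈ 59.58 kt.
V₂: ΔP = 84, V ≈ 6.16 × 84^0.649 ≈ 109.25 kt.
ΔV over 36 h = 49.67 kt → 24 h equivalent = 49.67 × 24/36 ≈ 33.11 kt.
33 kt ≥ 30 kt ⇒ rapid intensification.

33 kt, yes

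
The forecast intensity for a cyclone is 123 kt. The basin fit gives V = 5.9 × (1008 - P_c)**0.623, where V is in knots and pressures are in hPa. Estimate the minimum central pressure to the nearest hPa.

ΔP = (V / 5.9)^(1/0.623) = (123/5.9)^1.605.
123/5.9 = 20.847; 20.847^1.605 ≈ 131.00 hPa.
P_c = 1008 − 131.00 = 877.00 ≈ 877 hPa.

877 hPa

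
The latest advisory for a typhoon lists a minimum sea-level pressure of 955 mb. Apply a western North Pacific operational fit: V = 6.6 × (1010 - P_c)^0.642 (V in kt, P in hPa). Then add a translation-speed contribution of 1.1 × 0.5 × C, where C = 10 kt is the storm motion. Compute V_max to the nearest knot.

ΔP = 1010 − 955 = 55 mb.
55^0.642 ≈ 13.101.
V ≈ 6.6 × 13.101 ≈ 86.5 kt.
Translation term: 1.1 × 0.5 × 10 = 5.5 kt.
Corrected V ≈ 92 kt → 92 kt.

92 kt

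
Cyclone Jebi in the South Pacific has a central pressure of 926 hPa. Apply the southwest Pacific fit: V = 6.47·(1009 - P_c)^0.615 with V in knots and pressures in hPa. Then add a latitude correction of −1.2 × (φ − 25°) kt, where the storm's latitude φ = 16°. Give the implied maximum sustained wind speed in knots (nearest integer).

109 kt

ΔP = 1009 − 926 = 83 hPa.
83^0.615 ≈ 15.144.
V ≈ 6.47 × 15.144 ≈ 98.0 kt.
Latitude correction: −1.2 × (16 − 25) = 10.8 kt.
Corrected V ≈ 108.8 kt → 109 kt.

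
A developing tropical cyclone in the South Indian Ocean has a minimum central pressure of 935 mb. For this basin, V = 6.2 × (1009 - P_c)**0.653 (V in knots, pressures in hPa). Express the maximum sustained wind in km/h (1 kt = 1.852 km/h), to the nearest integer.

191 km/h

ΔP = 1009 − 935 = 74 mb.
V ≈ 6.2 × 74^0.653 = 6.2 × 16.619 ≈ 103.039 kt.
103.039 × 1.852 ≈ 190.83 km/h → 191 km/h.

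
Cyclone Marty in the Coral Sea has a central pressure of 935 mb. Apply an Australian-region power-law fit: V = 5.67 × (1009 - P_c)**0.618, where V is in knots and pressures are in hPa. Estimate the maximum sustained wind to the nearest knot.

ΔP = 1009 − 935 = 74 mb.
74^0.618 ≈ 14.295.
V ≈ 5.67 × 14.295 ≈ 81.1 kt.

81 kt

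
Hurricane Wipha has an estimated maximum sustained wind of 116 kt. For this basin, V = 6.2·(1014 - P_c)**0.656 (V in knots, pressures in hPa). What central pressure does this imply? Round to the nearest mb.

ΔP = (V / 6.2)^(1/0.656) = (116/6.2)^1.524.
116/6.2 = 18.710; 18.710^1.524 ≈ 86.92 mb.
P_c = 1014 − 86.92 = 927.08 ≈ 927 mb.

927 mb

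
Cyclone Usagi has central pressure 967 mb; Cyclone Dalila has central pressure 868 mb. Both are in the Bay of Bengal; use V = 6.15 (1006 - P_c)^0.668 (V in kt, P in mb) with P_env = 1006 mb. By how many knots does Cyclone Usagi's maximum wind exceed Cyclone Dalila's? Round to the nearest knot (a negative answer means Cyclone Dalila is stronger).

Cyclone Usagi: ΔP = 39; V ≈ 6.15 × 39^0.668 ≈ 71.07 kt.
Cyclone Dalila: ΔP = 138; V ≈ 6.15 × 138^0.668 ≈ 165.32 kt.
Difference ≈ 71.07 − 165.32 = -94.25 → -94 kt.

-94 kt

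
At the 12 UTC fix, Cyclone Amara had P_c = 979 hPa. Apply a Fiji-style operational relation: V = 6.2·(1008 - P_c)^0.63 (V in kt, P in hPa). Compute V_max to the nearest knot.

ΔP = 1008 − 979 = 29 hPa.
29^0.63 ≈ 8.343.
V ≈ 6.2 × 8.343 ≈ 51.7 kt.

52 kt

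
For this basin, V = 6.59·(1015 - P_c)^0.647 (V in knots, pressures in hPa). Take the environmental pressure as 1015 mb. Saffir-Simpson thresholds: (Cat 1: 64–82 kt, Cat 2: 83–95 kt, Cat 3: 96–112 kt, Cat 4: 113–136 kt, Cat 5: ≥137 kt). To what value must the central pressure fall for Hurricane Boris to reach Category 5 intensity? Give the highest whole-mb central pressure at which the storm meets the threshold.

906 mb

Category 5 begins at V = 137 kt.
Required ΔP = (137/6.59)^(1/0.647) = 20.789^1.546 ≈ 108.85 mb.
P_c ≤ 1015 − 108.85 = 906.15, so the highest integer P_c is 906 mb.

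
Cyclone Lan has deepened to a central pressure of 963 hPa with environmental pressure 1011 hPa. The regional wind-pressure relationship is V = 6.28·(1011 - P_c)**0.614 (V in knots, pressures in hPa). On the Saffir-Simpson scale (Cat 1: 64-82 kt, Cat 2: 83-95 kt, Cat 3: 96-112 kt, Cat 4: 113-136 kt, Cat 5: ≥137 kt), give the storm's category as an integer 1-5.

1

ΔP = 1011 − 963 = 48 hPa.
V ≈ 6.28 × 48^0.614 = 6.28 × 10.77 ≈ 68 kt.
68 kt falls in the Category 1 band.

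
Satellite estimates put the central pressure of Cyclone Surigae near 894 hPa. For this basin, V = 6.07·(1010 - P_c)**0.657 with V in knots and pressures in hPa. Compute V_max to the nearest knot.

138 kt

ΔP = 1010 − 894 = 116 hPa.
116^0.657 ≈ 22.717.
V ≈ 6.07 × 22.717 ≈ 137.9 kt.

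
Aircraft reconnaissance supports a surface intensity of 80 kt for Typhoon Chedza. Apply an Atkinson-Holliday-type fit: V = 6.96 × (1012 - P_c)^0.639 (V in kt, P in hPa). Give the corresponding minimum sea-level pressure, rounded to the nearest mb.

ΔP = (V / 6.96)^(1/0.639) = (80/6.96)^1.565.
80/6.96 = 11.494; 11.494^1.565 ≈ 45.67 mb.
P_c = 1012 − 45.67 = 966.33 ≈ 966 mb.

966 mb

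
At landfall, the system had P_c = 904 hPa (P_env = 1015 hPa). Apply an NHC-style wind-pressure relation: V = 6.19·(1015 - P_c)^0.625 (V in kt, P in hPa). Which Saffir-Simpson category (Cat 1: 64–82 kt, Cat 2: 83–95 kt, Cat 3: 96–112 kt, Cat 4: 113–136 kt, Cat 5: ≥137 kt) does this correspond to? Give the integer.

4

ΔP = 1015 − 904 = 111 hPa.
V ≈ 6.19 × 111^0.625 = 6.19 × 18.98 ≈ 117 kt.
117 kt falls in the Category 4 band.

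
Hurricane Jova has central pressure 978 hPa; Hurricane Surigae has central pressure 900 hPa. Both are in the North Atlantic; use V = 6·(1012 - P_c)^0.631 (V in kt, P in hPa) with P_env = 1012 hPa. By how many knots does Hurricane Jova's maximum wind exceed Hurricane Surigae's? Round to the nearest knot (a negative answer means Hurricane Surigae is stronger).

Hurricane Jova: ΔP = 34; V ≈ 6 × 34^0.631 ≈ 55.53 kt.
Hurricane Surigae: ΔP = 112; V ≈ 6 × 112^0.631 ≈ 117.82 kt.
Difference ≈ 55.53 − 117.82 = -62.29 → -62 kt.

-62 kt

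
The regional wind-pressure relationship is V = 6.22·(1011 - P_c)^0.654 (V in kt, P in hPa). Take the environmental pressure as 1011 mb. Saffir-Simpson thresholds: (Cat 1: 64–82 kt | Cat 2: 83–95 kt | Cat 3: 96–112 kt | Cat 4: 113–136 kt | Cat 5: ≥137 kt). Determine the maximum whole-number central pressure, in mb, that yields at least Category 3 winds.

945 mb

Category 3 begins at V = 96 kt.
Required ΔP = (96/6.22)^(1/0.654) = 15.434^1.529 ≈ 65.65 mb.
P_c ≤ 1011 − 65.65 = 945.35, so the highest integer P_c is 945 mb.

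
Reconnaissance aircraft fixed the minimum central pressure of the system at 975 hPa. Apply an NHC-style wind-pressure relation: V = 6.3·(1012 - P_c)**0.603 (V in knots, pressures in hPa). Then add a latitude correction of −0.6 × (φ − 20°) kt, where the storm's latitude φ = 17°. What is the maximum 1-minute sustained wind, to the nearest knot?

ΔP = 1012 − 975 = 37 hPa.
37^0.603 ≈ 8.823.
V ≈ 6.3 × 8.823 ≈ 55.6 kt.
Latitude correction: −0.6 × (17 − 20) = 1.8 kt.
Corrected V ≈ 57.4 kt → 57 kt.

57 kt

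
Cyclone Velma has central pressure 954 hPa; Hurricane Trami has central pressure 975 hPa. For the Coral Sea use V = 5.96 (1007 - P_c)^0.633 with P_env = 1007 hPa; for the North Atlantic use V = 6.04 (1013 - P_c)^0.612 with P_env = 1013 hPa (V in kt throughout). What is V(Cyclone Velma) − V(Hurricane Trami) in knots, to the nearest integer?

Cyclone Velma: ΔP = 53; V ≈ 5.96 × 53^0.633 ≈ 73.57 kt.
Hurricane Trami: ΔP = 38; V ≈ 6.04 × 38^0.612 ≈ 55.96 kt.
Difference ≈ 73.57 − 55.96 = 17.61 → 18 kt.

18 kt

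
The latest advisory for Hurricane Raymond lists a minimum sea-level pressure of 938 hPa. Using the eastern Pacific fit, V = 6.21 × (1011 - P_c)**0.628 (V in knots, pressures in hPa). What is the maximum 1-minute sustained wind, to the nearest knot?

ΔP = 1011 − 938 = 73 hPa.
73^0.628 ≈ 14.797.
V ≈ 6.21 × 14.797 ≈ 91.9 kt.

92 kt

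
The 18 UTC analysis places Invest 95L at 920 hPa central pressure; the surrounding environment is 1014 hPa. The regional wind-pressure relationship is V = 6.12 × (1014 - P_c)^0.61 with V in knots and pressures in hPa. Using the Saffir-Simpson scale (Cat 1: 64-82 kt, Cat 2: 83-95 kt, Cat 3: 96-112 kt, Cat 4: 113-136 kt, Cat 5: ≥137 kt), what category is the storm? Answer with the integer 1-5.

3

ΔP = 1014 − 920 = 94 hPa.
V ≈ 6.12 × 94^0.61 = 6.12 × 15.98 ≈ 98 kt.
98 kt falls in the Category 3 band.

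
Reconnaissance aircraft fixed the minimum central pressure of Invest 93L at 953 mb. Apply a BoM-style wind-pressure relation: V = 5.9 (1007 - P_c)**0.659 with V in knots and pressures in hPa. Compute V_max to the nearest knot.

ΔP = 1007 − 953 = 54 mb.
54^0.659 ≈ 13.856.
V ≈ 5.9 × 13.856 ≈ 81.8 kt.

82 kt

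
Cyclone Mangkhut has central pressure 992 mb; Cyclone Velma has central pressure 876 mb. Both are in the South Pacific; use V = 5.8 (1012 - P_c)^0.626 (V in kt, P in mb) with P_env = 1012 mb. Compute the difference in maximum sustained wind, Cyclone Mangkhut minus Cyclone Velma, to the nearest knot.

Cyclone Mangkhut: ΔP = 20; V ≈ 5.8 × 20^0.626 ≈ 37.83 kt.
Cyclone Velma: ΔP = 136; V ≈ 5.8 × 136^0.626 ≈ 125.61 kt.
Difference ≈ 37.83 − 125.61 = -87.78 → -88 kt.

-88 kt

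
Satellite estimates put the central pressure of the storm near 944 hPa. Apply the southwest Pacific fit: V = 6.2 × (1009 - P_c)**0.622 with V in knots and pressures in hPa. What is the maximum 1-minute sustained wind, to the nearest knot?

83 kt

ΔP = 1009 − 944 = 65 hPa.
65^0.622 ≈ 13.416.
V ≈ 6.2 × 13.416 ≈ 83.2 kt.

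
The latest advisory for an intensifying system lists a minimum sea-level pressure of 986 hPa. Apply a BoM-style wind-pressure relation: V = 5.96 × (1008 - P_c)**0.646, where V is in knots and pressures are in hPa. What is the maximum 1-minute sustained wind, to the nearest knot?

44 kt

ΔP = 1008 − 986 = 22 hPa.
22^0.646 ≈ 7.366.
V ≈ 5.96 × 7.366 ≈ 43.9 kt.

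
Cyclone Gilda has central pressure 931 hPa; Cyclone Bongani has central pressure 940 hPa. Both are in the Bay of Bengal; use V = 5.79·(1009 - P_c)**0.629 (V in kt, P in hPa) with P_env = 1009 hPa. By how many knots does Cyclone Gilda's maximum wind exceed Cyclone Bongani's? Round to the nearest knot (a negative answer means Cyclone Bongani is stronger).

7 kt

Cyclone Gilda: ΔP = 78; V ≈ 5.79 × 78^0.629 ≈ 89.70 kt.
Cyclone Bongani: ΔP = 69; V ≈ 5.79 × 69^0.629 ≈ 83.05 kt.
Difference ≈ 89.70 − 83.05 = 6.65 → 7 kt.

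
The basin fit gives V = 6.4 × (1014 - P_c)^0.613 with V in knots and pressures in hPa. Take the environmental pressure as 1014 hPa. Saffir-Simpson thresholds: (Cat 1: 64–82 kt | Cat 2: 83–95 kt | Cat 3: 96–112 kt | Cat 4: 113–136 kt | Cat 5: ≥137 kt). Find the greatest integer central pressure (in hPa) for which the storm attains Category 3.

931 hPa

Category 3 begins at V = 96 kt.
Required ΔP = (96/6.4)^(1/0.613) = 15.000^1.631 ≈ 82.91 hPa.
P_c ≤ 1014 − 82.91 = 931.09, so the highest integer P_c is 931 hPa.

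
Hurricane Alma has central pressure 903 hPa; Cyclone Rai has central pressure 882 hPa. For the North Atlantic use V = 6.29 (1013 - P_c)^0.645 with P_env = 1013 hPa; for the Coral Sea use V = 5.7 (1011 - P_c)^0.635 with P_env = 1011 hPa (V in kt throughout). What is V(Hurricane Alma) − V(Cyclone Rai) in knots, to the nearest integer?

6 kt

Hurricane Alma: ΔP = 110; V ≈ 6.29 × 110^0.645 ≈ 130.42 kt.
Cyclone Rai: ΔP = 129; V ≈ 5.7 × 129^0.635 ≈ 124.77 kt.
Difference ≈ 130.42 − 124.77 = 5.65 → 6 kt.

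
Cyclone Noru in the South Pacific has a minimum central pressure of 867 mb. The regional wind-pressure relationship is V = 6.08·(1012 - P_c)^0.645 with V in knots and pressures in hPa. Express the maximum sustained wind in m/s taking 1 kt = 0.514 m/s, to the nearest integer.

ΔP = 1012 − 867 = 145 mb.
V ≈ 6.08 × 145^0.645 = 6.08 × 24.779 ≈ 150.656 kt.
150.656 × 0.514 ≈ 77.44 m/s → 77 m/s.

77 m/s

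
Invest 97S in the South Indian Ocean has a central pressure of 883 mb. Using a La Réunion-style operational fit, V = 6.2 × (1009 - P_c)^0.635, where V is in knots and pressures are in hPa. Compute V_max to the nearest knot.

ΔP = 1009 − 883 = 126 mb.
126^0.635 ≈ 21.564.
V ≈ 6.2 × 21.564 ≈ 133.7 kt.

134 kt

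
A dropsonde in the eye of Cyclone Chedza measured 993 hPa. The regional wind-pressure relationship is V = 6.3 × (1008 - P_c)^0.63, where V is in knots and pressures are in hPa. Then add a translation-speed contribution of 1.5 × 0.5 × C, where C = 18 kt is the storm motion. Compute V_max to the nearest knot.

48 kt

ΔP = 1008 − 993 = 15 hPa.
15^0.63 ≈ 5.507.
V ≈ 6.3 × 5.507 ≈ 34.7 kt.
Translation term: 1.5 × 0.5 × 18 = 13.5 kt.
Corrected V ≈ 48.2 kt → 48 kt.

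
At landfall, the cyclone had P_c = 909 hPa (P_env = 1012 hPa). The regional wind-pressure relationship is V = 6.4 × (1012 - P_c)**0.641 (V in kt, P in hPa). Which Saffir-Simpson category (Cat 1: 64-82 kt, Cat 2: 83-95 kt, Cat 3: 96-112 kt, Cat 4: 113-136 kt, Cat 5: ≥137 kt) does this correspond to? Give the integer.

4

ΔP = 1012 − 909 = 103 hPa.
V ≈ 6.4 × 103^0.641 = 6.4 × 19.51 ≈ 125 kt.
125 kt falls in the Category 4 band.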